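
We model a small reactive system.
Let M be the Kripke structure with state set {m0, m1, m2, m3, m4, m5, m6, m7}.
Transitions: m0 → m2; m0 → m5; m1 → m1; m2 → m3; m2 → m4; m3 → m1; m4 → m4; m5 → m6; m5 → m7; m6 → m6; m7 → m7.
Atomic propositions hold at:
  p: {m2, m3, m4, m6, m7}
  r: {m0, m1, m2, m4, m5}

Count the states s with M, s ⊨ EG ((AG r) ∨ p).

AG r: greatest fixpoint, start Z0 = {m0, m1, m2, m4, m5}, keep only states in Sat with every successor in Z. Z1 = {m0, m1, m4}; Z2 = {m1, m4}; fixed.
Sat(AG r) = {m1, m4}
Sat((AG r) ∨ p) = {m1, m2, m3, m4, m6, m7}
EG ((AG r) ∨ p): greatest fixpoint, start Z0 = {m1, m2, m3, m4, m6, m7}, keep only states in Sat with some successor in Z. Already a fixed point.
Sat(EG ((AG r) ∨ p)) = {m1, m2, m3, m4, m6, m7}
|Sat(EG ((AG r) ∨ p))| = |{m1, m2, m3, m4, m6, m7}| = 6.

6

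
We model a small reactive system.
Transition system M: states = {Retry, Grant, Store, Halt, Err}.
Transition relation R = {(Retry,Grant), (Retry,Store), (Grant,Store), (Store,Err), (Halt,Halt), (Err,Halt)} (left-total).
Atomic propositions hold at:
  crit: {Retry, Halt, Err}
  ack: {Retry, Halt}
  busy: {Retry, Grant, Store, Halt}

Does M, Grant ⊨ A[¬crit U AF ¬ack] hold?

Yes

Sat(¬crit) = {Grant, Store}
Sat(¬ack) = {Grant, Store, Err}
AF ¬ack: least fixpoint, start Z0 = {Grant, Store, Err}, add states with every successor in Z. Z1 = {Retry, Grant, Store, Err}; fixed.
Sat(AF ¬ack) = {Retry, Grant, Store, Err}
A[¬crit U AF ¬ack]: least fixpoint, start Z0 = Sat(AF ¬ack) = {Retry, Grant, Store, Err}, add states in Sat(¬crit) with every successor in Z. Already a fixed point.
Sat(A[¬crit U AF ¬ack]) = {Retry, Grant, Store, Err}
Grant ∈ Sat(A[¬crit U AF ¬ack]) = {Retry, Grant, Store, Err}, so the formula holds at Grant.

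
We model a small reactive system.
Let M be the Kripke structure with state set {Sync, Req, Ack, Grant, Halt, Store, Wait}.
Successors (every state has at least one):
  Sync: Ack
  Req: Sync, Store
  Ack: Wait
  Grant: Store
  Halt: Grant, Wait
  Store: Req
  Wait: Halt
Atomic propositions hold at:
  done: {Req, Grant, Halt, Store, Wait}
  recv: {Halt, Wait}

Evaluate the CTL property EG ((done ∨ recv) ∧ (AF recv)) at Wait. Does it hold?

Yes

Sat(done ∨ recv) = {Req, Grant, Halt, Store, Wait}
AF recv: least fixpoint, start Z0 = {Halt, Wait}, add states with every successor in Z. Z1 = {Ack, Halt, Wait}; Z2 = {Sync, Ack, Halt, Wait}; fixed.
Sat(AF recv) = {Sync, Ack, Halt, Wait}
Sat((done ∨ recv) ∧ (AF recv)) = {Halt, Wait}
EG ((done ∨ recv) ∧ (AF recv)): greatest fixpoint, start Z0 = {Halt, Wait}, keep only states in Sat with some successor in Z. Already a fixed point.
Sat(EG ((done ∨ recv) ∧ (AF recv))) = {Halt, Wait}
Wait ∈ Sat(EG ((done ∨ recv) ∧ (AF recv))) = {Halt, Wait}, so the formula holds at Wait.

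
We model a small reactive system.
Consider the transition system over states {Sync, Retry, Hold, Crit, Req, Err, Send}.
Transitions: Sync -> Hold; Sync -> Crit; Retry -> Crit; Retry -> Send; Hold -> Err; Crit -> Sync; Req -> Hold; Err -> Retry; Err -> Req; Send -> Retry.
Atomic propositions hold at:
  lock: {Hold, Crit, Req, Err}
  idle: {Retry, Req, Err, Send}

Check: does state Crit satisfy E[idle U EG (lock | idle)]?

No

Sat(lock | idle) = {Retry, Hold, Crit, Req, Err, Send}
EG (lock | idle): greatest fixpoint, start Z0 = {Retry, Hold, Crit, Req, Err, Send}, keep only states in Sat with some successor in Z. Z1 = {Retry, Hold, Req, Err, Send}; fixed.
Sat(EG (lock | idle)) = {Retry, Hold, Req, Err, Send}
E[idle U EG (lock | idle)]: least fixpoint, start Z0 = Sat(EG (lock | idle)) = {Retry, Hold, Req, Err, Send}, add states in Sat(idle) with some successor in Z. Already a fixed point.
Sat(E[idle U EG (lock | idle)]) = {Retry, Hold, Req, Err, Send}
Crit ∉ Sat(E[idle U EG (lock | idle)]) = {Retry, Hold, Req, Err, Send}, so the formula does not hold at Crit.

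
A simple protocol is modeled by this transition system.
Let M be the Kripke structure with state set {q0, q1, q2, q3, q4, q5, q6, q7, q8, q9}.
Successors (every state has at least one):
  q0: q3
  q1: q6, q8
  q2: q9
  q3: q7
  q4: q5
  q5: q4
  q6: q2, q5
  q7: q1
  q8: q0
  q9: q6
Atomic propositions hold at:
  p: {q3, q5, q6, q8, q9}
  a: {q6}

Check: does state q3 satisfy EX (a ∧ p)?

No

Sat(a ∧ p) = {q6}
Sat(EX (a ∧ p)) = {s : some successor in {q6}} = {q1, q9}
q3 ∉ Sat(EX (a ∧ p)) = {q1, q9}, so the formula does not hold at q3.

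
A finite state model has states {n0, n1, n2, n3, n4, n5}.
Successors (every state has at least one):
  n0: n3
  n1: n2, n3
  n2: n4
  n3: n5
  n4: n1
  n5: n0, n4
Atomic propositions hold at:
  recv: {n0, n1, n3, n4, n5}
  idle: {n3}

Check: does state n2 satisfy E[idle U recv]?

No

E[idle U recv]: least fixpoint, start Z0 = Sat(recv) = {n0, n1, n3, n4, n5}, add states in Sat(idle) with some successor in Z. Already a fixed point.
Sat(E[idle U recv]) = {n0, n1, n3, n4, n5}
n2 ∉ Sat(E[idle U recv]) = {n0, n1, n3, n4, n5}, so the formula does not hold at n2.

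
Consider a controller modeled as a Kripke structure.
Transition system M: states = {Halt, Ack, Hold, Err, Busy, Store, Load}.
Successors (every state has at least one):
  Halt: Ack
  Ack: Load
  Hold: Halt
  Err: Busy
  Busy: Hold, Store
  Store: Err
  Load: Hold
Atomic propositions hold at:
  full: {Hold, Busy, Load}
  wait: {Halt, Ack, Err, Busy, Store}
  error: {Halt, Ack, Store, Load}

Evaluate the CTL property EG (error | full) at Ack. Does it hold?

Sat(error | full) = {Halt, Ack, Hold, Busy, Store, Load}
EG (error | full): greatest fixpoint, start Z0 = {Halt, Ack, Hold, Busy, Store, Load}, keep only states in Sat with some successor in Z. Z1 = {Halt, Ack, Hold, Busy, Load}; fixed.
Sat(EG (error | full)) = {Halt, Ack, Hold, Busy, Load}
Ack ∈ Sat(EG (error | full)) = {Halt, Ack, Hold, Busy, Load}, so the formula holds at Ack.

Yes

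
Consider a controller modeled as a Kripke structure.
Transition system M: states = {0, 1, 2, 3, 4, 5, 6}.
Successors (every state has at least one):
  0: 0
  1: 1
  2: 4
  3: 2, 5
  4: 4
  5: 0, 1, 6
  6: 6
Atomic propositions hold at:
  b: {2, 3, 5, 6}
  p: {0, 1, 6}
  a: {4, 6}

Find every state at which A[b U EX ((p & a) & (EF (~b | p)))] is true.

Sat(p & a) = {6}
Sat(~b) = {0, 1, 4}
Sat(~b | p) = {0, 1, 4, 6}
EF (~b | p): least fixpoint, start Z0 = {0, 1, 4, 6}, add states with some successor in Z. Z1 = {0, 1, 2, 4, 5, 6}; Z2 = {0, 1, 2, 3, 4, 5, 6}; fixed.
Sat(EF (~b | p)) = {0, 1, 2, 3, 4, 5, 6}
Sat((p & a) & (EF (~b | p))) = {6}
Sat(EX ((p & a) & (EF (~b | p)))) = {s : some successor in {6}} = {5, 6}
A[b U EX ((p & a) & (EF (~b | p)))]: least fixpoint, start Z0 = Sat(EX ((p & a) & (EF (~b | p)))) = {5, 6}, add states in Sat(b) with every successor in Z. Already a fixed point.
Sat(A[b U EX ((p & a) & (EF (~b | p)))]) = {5, 6}

{5, 6}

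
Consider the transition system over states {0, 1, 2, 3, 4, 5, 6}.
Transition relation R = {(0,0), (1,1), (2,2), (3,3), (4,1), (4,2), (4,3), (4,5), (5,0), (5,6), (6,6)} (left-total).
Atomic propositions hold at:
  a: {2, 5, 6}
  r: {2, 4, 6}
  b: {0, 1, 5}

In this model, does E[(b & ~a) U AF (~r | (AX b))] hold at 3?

Sat(~a) = {0, 1, 3, 4}
Sat(b & ~a) = {0, 1}
Sat(~r) = {0, 1, 3, 5}
Sat(AX b) = {s : every successor in {0, 1, 5}} = {0, 1}
Sat(~r | (AX b)) = {0, 1, 3, 5}
AF (~r | (AX b)): least fixpoint, start Z0 = {0, 1, 3, 5}, add states with every successor in Z. Already a fixed point.
Sat(AF (~r | (AX b))) = {0, 1, 3, 5}
E[(b & ~a) U AF (~r | (AX b))]: least fixpoint, start Z0 = Sat(AF (~r | (AX b))) = {0, 1, 3, 5}, add states in Sat(b & ~a) with some successor in Z. Already a fixed point.
Sat(E[(b & ~a) U AF (~r | (AX b))]) = {0, 1, 3, 5}
3 ∈ Sat(E[(b & ~a) U AF (~r | (AX b))]) = {0, 1, 3, 5}, so the formula holds at 3.

Yes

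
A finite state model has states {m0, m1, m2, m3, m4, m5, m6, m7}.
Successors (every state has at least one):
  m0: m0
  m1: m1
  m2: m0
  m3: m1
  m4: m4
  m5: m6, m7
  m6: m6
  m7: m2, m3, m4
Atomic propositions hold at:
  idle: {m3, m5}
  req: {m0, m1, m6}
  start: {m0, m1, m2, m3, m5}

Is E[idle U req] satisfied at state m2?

No

E[idle U req]: least fixpoint, start Z0 = Sat(req) = {m0, m1, m6}, add states in Sat(idle) with some successor in Z. Z1 = {m0, m1, m3, m5, m6}; fixed.
Sat(E[idle U req]) = {m0, m1, m3, m5, m6}
m2 ∉ Sat(E[idle U req]) = {m0, m1, m3, m5, m6}, so the formula does not hold at m2.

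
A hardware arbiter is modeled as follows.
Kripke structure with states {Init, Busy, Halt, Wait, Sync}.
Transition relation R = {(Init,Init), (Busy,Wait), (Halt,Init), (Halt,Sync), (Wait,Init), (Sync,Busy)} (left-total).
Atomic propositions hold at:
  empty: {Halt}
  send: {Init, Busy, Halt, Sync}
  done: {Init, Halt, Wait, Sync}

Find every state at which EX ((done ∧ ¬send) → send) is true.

Sat(¬send) = {Wait}
Sat(done ∧ ¬send) = {Wait}
Sat((done ∧ ¬send) → send) = {Init, Busy, Halt, Sync}
Sat(EX ((done ∧ ¬send) → send)) = {s : some successor in {Init, Busy, Halt, Sync}} = {Init, Halt, Wait, Sync}

{Init, Halt, Wait, Sync}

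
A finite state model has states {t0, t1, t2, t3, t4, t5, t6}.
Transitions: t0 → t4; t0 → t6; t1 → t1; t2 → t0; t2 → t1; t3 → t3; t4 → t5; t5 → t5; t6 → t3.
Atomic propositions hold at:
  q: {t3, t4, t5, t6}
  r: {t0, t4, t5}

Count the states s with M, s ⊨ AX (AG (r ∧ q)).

Sat(r ∧ q) = {t4, t5}
AG (r ∧ q): greatest fixpoint, start Z0 = {t4, t5}, keep only states in Sat with every successor in Z. Already a fixed point.
Sat(AG (r ∧ q)) = {t4, t5}
Sat(AX (AG (r ∧ q))) = {s : every successor in {t4, t5}} = {t4, t5}
|Sat(AX (AG (r ∧ q)))| = |{t4, t5}| = 2.

2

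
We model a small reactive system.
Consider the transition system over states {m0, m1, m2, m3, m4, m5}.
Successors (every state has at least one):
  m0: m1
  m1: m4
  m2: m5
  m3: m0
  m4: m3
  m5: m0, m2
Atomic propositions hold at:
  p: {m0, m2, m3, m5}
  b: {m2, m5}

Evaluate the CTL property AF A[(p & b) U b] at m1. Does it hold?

No

Sat(p & b) = {m2, m5}
A[(p & b) U b]: least fixpoint, start Z0 = Sat(b) = {m2, m5}, add states in Sat(p & b) with every successor in Z. Already a fixed point.
Sat(A[(p & b) U b]) = {m2, m5}
AF A[(p & b) U b]: least fixpoint, start Z0 = {m2, m5}, add states with every successor in Z. Already a fixed point.
Sat(AF A[(p & b) U b]) = {m2, m5}
m1 ∉ Sat(AF A[(p & b) U b]) = {m2, m5}, so the formula does not hold at m1.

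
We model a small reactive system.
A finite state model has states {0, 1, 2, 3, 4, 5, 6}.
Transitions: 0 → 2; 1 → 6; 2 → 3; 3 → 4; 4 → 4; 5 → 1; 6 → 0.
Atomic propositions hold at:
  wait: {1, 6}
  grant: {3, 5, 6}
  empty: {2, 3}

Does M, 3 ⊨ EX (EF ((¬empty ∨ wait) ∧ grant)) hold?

No

Sat(¬empty) = {0, 1, 4, 5, 6}
Sat(¬empty ∨ wait) = {0, 1, 4, 5, 6}
Sat((¬empty ∨ wait) ∧ grant) = {5, 6}
EF ((¬empty ∨ wait) ∧ grant): least fixpoint, start Z0 = {5, 6}, add states with some successor in Z. Z1 = {1, 5, 6}; fixed.
Sat(EF ((¬empty ∨ wait) ∧ grant)) = {1, 5, 6}
Sat(EX (EF ((¬empty ∨ wait) ∧ grant))) = {s : some successor in {1, 5, 6}} = {1, 5}
3 ∉ Sat(EX (EF ((¬empty ∨ wait) ∧ grant))) = {1, 5}, so the formula does not hold at 3.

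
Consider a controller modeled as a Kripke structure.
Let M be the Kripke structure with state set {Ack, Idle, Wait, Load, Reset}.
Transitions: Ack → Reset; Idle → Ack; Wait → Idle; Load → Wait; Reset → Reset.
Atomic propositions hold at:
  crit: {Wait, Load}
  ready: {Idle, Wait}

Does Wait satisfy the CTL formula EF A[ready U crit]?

Yes

A[ready U crit]: least fixpoint, start Z0 = Sat(crit) = {Wait, Load}, add states in Sat(ready) with every successor in Z. Already a fixed point.
Sat(A[ready U crit]) = {Wait, Load}
EF A[ready U crit]: least fixpoint, start Z0 = {Wait, Load}, add states with some successor in Z. Already a fixed point.
Sat(EF A[ready U crit]) = {Wait, Load}
Wait ∈ Sat(EF A[ready U crit]) = {Wait, Load}, so the formula holds at Wait.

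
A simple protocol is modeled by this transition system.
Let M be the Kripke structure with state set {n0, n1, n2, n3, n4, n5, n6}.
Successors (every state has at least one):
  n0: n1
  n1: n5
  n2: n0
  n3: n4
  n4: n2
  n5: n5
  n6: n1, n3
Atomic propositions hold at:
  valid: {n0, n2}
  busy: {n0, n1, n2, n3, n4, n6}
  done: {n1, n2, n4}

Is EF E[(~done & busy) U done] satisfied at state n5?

No

Sat(~done) = {n0, n3, n5, n6}
Sat(~done & busy) = {n0, n3, n6}
E[(~done & busy) U done]: least fixpoint, start Z0 = Sat(done) = {n1, n2, n4}, add states in Sat(~done & busy) with some successor in Z. Z1 = {n0, n1, n2, n3, n4, n6}; fixed.
Sat(E[(~done & busy) U done]) = {n0, n1, n2, n3, n4, n6}
EF E[(~done & busy) U done]: least fixpoint, start Z0 = {n0, n1, n2, n3, n4, n6}, add states with some successor in Z. Already a fixed point.
Sat(EF E[(~done & busy) U done]) = {n0, n1, n2, n3, n4, n6}
n5 ∉ Sat(EF E[(~done & busy) U done]) = {n0, n1, n2, n3, n4, n6}, so the formula does not hold at n5.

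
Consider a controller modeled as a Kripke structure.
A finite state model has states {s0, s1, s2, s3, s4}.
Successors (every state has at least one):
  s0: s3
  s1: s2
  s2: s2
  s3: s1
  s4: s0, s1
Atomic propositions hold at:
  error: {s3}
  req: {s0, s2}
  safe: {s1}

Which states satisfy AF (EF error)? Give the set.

EF error: least fixpoint, start Z0 = {s3}, add states with some successor in Z. Z1 = {s0, s3}; Z2 = {s0, s3, s4}; fixed.
Sat(EF error) = {s0, s3, s4}
AF (EF error): least fixpoint, start Z0 = {s0, s3, s4}, add states with every successor in Z. Already a fixed point.
Sat(AF (EF error)) = {s0, s3, s4}

{s0, s3, s4}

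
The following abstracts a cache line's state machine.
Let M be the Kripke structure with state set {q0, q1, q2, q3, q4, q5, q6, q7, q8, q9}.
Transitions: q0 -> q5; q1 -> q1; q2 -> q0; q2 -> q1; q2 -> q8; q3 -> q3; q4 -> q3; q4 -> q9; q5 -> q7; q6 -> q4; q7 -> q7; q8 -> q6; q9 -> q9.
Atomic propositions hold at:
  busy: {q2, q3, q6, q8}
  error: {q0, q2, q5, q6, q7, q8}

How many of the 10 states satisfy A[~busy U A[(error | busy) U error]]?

6

Sat(~busy) = {q0, q1, q4, q5, q7, q9}
Sat(error | busy) = {q0, q2, q3, q5, q6, q7, q8}
A[(error | busy) U error]: least fixpoint, start Z0 = Sat(error) = {q0, q2, q5, q6, q7, q8}, add states in Sat(error | busy) with every successor in Z. Already a fixed point.
Sat(A[(error | busy) U error]) = {q0, q2, q5, q6, q7, q8}
A[~busy U A[(error | busy) U error]]: least fixpoint, start Z0 = Sat(A[(error | busy) U error]) = {q0, q2, q5, q6, q7, q8}, add states in Sat(~busy) with every successor in Z. Already a fixed point.
Sat(A[~busy U A[(error | busy) U error]]) = {q0, q2, q5, q6, q7, q8}
|Sat(A[~busy U A[(error | busy) U error]])| = |{q0, q2, q5, q6, q7, q8}| = 6.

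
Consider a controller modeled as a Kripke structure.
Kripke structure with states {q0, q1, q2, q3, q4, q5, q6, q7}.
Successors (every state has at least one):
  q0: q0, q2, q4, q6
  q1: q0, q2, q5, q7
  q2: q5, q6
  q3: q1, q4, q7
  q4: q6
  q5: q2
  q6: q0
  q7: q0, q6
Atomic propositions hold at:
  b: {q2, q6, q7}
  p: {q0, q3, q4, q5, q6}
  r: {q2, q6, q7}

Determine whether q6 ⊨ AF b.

AF b: least fixpoint, start Z0 = {q2, q6, q7}, add states with every successor in Z. Z1 = {q2, q4, q5, q6, q7}; fixed.
Sat(AF b) = {q2, q4, q5, q6, q7}
q6 ∈ Sat(AF b) = {q2, q4, q5, q6, q7}, so the formula holds at q6.

Yes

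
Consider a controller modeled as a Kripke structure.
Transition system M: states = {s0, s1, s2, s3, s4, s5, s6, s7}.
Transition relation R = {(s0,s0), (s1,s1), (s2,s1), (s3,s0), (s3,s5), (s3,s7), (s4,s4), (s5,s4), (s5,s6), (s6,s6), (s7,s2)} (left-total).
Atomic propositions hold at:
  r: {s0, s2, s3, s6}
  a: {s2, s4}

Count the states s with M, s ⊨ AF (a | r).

7

Sat(a | r) = {s0, s2, s3, s4, s6}
AF (a | r): least fixpoint, start Z0 = {s0, s2, s3, s4, s6}, add states with every successor in Z. Z1 = {s0, s2, s3, s4, s5, s6, s7}; fixed.
Sat(AF (a | r)) = {s0, s2, s3, s4, s5, s6, s7}
|Sat(AF (a | r))| = |{s0, s2, s3, s4, s5, s6, s7}| = 7.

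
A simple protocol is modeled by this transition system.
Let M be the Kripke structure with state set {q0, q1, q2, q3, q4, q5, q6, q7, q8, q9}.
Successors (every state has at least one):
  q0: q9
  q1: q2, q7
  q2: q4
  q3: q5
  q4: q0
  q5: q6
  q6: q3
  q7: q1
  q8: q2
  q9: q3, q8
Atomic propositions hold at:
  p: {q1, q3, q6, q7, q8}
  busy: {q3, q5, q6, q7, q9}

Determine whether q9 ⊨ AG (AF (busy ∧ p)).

Sat(busy ∧ p) = {q3, q6, q7}
AF (busy ∧ p): least fixpoint, start Z0 = {q3, q6, q7}, add states with every successor in Z. Z1 = {q3, q5, q6, q7}; fixed.
Sat(AF (busy ∧ p)) = {q3, q5, q6, q7}
AG (AF (busy ∧ p)): greatest fixpoint, start Z0 = {q3, q5, q6, q7}, keep only states in Sat with every successor in Z. Z1 = {q3, q5, q6}; fixed.
Sat(AG (AF (busy ∧ p))) = {q3, q5, q6}
q9 ∉ Sat(AG (AF (busy ∧ p))) = {q3, q5, q6}, so the formula does not hold at q9.

No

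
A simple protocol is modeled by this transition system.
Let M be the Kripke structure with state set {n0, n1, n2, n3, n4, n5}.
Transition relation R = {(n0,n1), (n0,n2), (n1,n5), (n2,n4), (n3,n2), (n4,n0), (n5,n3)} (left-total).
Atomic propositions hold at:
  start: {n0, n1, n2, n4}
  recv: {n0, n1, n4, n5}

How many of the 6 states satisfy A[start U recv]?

A[start U recv]: least fixpoint, start Z0 = Sat(recv) = {n0, n1, n4, n5}, add states in Sat(start) with every successor in Z. Z1 = {n0, n1, n2, n4, n5}; fixed.
Sat(A[start U recv]) = {n0, n1, n2, n4, n5}
|Sat(A[start U recv])| = |{n0, n1, n2, n4, n5}| = 5.

5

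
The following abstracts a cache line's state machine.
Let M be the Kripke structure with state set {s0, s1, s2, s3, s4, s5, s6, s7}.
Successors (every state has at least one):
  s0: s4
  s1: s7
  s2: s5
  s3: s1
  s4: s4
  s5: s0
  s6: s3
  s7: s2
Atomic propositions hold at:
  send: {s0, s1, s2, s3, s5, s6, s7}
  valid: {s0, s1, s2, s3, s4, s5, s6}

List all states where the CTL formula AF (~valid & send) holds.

{s1, s3, s6, s7}

Sat(~valid) = {s7}
Sat(~valid & send) = {s7}
AF (~valid & send): least fixpoint, start Z0 = {s7}, add states with every successor in Z. Z1 = {s1, s7}; Z2 = {s1, s3, s7}; Z3 = {s1, s3, s6, s7}; fixed.
Sat(AF (~valid & send)) = {s1, s3, s6, s7}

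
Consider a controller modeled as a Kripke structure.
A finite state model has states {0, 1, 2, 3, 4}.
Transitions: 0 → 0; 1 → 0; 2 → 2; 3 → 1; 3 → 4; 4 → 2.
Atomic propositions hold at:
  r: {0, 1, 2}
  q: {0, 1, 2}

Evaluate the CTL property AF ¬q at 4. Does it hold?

Sat(¬q) = {3, 4}
AF ¬q: least fixpoint, start Z0 = {3, 4}, add states with every successor in Z. Already a fixed point.
Sat(AF ¬q) = {3, 4}
4 ∈ Sat(AF ¬q) = {3, 4}, so the formula holds at 4.

Yes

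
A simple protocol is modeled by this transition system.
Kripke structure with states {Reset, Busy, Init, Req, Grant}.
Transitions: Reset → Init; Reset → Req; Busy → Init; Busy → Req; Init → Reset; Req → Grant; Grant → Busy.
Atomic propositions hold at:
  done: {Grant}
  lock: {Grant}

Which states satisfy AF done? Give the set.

{Req, Grant}

AF done: least fixpoint, start Z0 = {Grant}, add states with every successor in Z. Z1 = {Req, Grant}; fixed.
Sat(AF done) = {Req, Grant}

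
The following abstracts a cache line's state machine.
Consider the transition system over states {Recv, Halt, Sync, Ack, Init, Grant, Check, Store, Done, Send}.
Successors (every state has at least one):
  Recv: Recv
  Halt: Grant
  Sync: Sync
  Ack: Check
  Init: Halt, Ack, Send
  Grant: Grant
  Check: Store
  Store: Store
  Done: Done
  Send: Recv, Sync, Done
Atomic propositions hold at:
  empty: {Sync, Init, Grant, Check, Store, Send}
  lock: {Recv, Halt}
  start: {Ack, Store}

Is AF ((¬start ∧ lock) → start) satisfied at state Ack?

Sat(¬start) = {Recv, Halt, Sync, Init, Grant, Check, Done, Send}
Sat(¬start ∧ lock) = {Recv, Halt}
Sat((¬start ∧ lock) → start) = {Sync, Ack, Init, Grant, Check, Store, Done, Send}
AF ((¬start ∧ lock) → start): least fixpoint, start Z0 = {Sync, Ack, Init, Grant, Check, Store, Done, Send}, add states with every successor in Z. Z1 = {Halt, Sync, Ack, Init, Grant, Check, Store, Done, Send}; fixed.
Sat(AF ((¬start ∧ lock) → start)) = {Halt, Sync, Ack, Init, Grant, Check, Store, Done, Send}
Ack ∈ Sat(AF ((¬start ∧ lock) → start)) = {Halt, Sync, Ack, Init, Grant, Check, Store, Done, Send}, so the formula holds at Ack.

Yes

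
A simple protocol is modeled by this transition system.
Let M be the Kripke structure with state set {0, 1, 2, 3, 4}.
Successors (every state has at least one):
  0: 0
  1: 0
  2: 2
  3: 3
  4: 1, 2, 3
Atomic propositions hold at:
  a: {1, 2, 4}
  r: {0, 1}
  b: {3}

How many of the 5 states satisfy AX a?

1

Sat(AX a) = {s : every successor in {1, 2, 4}} = {2}
|Sat(AX a)| = |{2}| = 1.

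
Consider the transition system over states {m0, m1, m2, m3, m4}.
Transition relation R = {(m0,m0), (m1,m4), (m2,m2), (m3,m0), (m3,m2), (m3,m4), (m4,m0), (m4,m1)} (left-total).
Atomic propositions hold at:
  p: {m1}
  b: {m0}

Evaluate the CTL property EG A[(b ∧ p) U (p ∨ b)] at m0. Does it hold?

Yes

Sat(b ∧ p) = ∅
Sat(p ∨ b) = {m0, m1}
A[(b ∧ p) U (p ∨ b)]: least fixpoint, start Z0 = Sat((p ∨ b)) = {m0, m1}, add states in Sat(b ∧ p) with every successor in Z. Already a fixed point.
Sat(A[(b ∧ p) U (p ∨ b)]) = {m0, m1}
EG A[(b ∧ p) U (p ∨ b)]: greatest fixpoint, start Z0 = {m0, m1}, keep only states in Sat with some successor in Z. Z1 = {m0}; fixed.
Sat(EG A[(b ∧ p) U (p ∨ b)]) = {m0}
m0 ∈ Sat(EG A[(b ∧ p) U (p ∨ b)]) = {m0}, so the formula holds at m0.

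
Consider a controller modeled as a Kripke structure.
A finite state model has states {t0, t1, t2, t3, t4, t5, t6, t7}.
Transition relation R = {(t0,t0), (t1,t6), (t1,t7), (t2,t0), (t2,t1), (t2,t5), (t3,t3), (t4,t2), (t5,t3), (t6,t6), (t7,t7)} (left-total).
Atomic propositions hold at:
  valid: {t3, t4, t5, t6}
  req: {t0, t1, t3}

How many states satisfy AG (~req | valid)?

4

Sat(~req) = {t2, t4, t5, t6, t7}
Sat(~req | valid) = {t2, t3, t4, t5, t6, t7}
AG (~req | valid): greatest fixpoint, start Z0 = {t2, t3, t4, t5, t6, t7}, keep only states in Sat with every successor in Z. Z1 = {t3, t4, t5, t6, t7}; Z2 = {t3, t5, t6, t7}; fixed.
Sat(AG (~req | valid)) = {t3, t5, t6, t7}
|Sat(AG (~req | valid))| = |{t3, t5, t6, t7}| = 4.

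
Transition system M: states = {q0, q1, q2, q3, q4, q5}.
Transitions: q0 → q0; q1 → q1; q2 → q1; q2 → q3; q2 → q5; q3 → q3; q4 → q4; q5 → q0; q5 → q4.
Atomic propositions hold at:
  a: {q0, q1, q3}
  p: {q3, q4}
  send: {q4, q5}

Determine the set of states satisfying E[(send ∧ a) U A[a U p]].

Sat(send ∧ a) = ∅
A[a U p]: least fixpoint, start Z0 = Sat(p) = {q3, q4}, add states in Sat(a) with every successor in Z. Already a fixed point.
Sat(A[a U p]) = {q3, q4}
E[(send ∧ a) U A[a U p]]: least fixpoint, start Z0 = Sat(A[a U p]) = {q3, q4}, add states in Sat(send ∧ a) with some successor in Z. Already a fixed point.
Sat(E[(send ∧ a) U A[a U p]]) = {q3, q4}

{q3, q4}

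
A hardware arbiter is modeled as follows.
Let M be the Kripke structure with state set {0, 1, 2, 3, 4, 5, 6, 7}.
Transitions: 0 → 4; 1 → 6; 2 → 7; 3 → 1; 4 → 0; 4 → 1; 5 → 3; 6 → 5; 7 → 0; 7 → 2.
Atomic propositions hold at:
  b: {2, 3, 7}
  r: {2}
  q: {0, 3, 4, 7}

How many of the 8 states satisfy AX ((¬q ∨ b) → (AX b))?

Sat(¬q) = {1, 2, 5, 6}
Sat(¬q ∨ b) = {1, 2, 3, 5, 6, 7}
Sat(AX b) = {s : every successor in {2, 3, 7}} = {2, 5}
Sat((¬q ∨ b) → (AX b)) = {0, 2, 4, 5}
Sat(AX ((¬q ∨ b) → (AX b))) = {s : every successor in {0, 2, 4, 5}} = {0, 6, 7}
|Sat(AX ((¬q ∨ b) → (AX b)))| = |{0, 6, 7}| = 3.

3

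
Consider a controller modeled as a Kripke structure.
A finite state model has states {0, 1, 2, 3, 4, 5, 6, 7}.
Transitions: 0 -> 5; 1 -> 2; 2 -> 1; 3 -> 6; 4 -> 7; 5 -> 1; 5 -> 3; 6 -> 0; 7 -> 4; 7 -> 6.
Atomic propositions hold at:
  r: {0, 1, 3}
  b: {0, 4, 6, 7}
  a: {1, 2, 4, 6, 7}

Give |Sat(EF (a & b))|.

Sat(a & b) = {4, 6, 7}
EF (a & b): least fixpoint, start Z0 = {4, 6, 7}, add states with some successor in Z. Z1 = {3, 4, 6, 7}; Z2 = {3, 4, 5, 6, 7}; Z3 = {0, 3, 4, 5, 6, 7}; fixed.
Sat(EF (a & b)) = {0, 3, 4, 5, 6, 7}
|Sat(EF (a & b))| = |{0, 3, 4, 5, 6, 7}| = 6.

6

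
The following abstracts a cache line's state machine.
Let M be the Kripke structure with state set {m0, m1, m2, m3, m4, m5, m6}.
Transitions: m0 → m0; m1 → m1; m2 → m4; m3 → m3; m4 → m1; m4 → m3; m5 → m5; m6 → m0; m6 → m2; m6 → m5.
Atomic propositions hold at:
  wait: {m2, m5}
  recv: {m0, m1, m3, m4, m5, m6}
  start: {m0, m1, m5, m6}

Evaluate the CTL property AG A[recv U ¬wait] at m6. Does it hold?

Sat(¬wait) = {m0, m1, m3, m4, m6}
A[recv U ¬wait]: least fixpoint, start Z0 = Sat(¬wait) = {m0, m1, m3, m4, m6}, add states in Sat(recv) with every successor in Z. Already a fixed point.
Sat(A[recv U ¬wait]) = {m0, m1, m3, m4, m6}
AG A[recv U ¬wait]: greatest fixpoint, start Z0 = {m0, m1, m3, m4, m6}, keep only states in Sat with every successor in Z. Z1 = {m0, m1, m3, m4}; fixed.
Sat(AG A[recv U ¬wait]) = {m0, m1, m3, m4}
m6 ∉ Sat(AG A[recv U ¬wait]) = {m0, m1, m3, m4}, so the formula does not hold at m6.

No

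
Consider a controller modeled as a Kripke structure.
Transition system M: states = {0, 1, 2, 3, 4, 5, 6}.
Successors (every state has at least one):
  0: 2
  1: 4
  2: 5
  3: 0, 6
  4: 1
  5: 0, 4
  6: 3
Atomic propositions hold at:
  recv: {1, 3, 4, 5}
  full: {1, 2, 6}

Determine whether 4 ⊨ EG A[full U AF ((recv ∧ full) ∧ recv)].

Sat(recv ∧ full) = {1}
Sat((recv ∧ full) ∧ recv) = {1}
AF ((recv ∧ full) ∧ recv): least fixpoint, start Z0 = {1}, add states with every successor in Z. Z1 = {1, 4}; fixed.
Sat(AF ((recv ∧ full) ∧ recv)) = {1, 4}
A[full U AF ((recv ∧ full) ∧ recv)]: least fixpoint, start Z0 = Sat(AF ((recv ∧ full) ∧ recv)) = {1, 4}, add states in Sat(full) with every successor in Z. Already a fixed point.
Sat(A[full U AF ((recv ∧ full) ∧ recv)]) = {1, 4}
EG A[full U AF ((recv ∧ full) ∧ recv)]: greatest fixpoint, start Z0 = {1, 4}, keep only states in Sat with some successor in Z. Already a fixed point.
Sat(EG A[full U AF ((recv ∧ full) ∧ recv)]) = {1, 4}
4 ∈ Sat(EG A[full U AF ((recv ∧ full) ∧ recv)]) = {1, 4}, so the formula holds at 4.

Yes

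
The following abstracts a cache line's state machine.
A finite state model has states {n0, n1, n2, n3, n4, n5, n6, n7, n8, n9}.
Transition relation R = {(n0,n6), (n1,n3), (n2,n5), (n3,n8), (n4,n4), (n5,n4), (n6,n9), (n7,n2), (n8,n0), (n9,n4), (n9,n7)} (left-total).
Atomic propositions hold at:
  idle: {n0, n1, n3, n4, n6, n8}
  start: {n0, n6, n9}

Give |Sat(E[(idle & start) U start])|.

Sat(idle & start) = {n0, n6}
E[(idle & start) U start]: least fixpoint, start Z0 = Sat(start) = {n0, n6, n9}, add states in Sat(idle & start) with some successor in Z. Already a fixed point.
Sat(E[(idle & start) U start]) = {n0, n6, n9}
|Sat(E[(idle & start) U start])| = |{n0, n6, n9}| = 3.

3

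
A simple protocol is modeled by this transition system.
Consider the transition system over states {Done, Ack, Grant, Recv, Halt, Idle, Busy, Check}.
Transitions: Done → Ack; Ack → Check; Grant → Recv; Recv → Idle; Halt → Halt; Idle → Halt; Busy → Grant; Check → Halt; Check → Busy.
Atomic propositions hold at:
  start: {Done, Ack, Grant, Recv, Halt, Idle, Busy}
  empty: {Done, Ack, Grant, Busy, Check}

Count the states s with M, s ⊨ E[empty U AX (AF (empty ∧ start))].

4

Sat(empty ∧ start) = {Done, Ack, Grant, Busy}
AF (empty ∧ start): least fixpoint, start Z0 = {Done, Ack, Grant, Busy}, add states with every successor in Z. Already a fixed point.
Sat(AF (empty ∧ start)) = {Done, Ack, Grant, Busy}
Sat(AX (AF (empty ∧ start))) = {s : every successor in {Done, Ack, Grant, Busy}} = {Done, Busy}
E[empty U AX (AF (empty ∧ start))]: least fixpoint, start Z0 = Sat(AX (AF (empty ∧ start))) = {Done, Busy}, add states in Sat(empty) with some successor in Z. Z1 = {Done, Busy, Check}; Z2 = {Done, Ack, Busy, Check}; fixed.
Sat(E[empty U AX (AF (empty ∧ start))]) = {Done, Ack, Busy, Check}
|Sat(E[empty U AX (AF (empty ∧ start))])| = |{Done, Ack, Busy, Check}| = 4.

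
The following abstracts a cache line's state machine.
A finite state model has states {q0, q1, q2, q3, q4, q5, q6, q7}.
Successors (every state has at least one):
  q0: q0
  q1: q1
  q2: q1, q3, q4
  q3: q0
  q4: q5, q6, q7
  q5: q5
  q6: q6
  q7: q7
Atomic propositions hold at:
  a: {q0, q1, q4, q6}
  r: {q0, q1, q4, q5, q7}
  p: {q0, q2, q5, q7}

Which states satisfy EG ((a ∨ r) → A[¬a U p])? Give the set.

{q0, q2, q3, q5, q7}

Sat(a ∨ r) = {q0, q1, q4, q5, q6, q7}
Sat(¬a) = {q2, q3, q5, q7}
A[¬a U p]: least fixpoint, start Z0 = Sat(p) = {q0, q2, q5, q7}, add states in Sat(¬a) with every successor in Z. Z1 = {q0, q2, q3, q5, q7}; fixed.
Sat(A[¬a U p]) = {q0, q2, q3, q5, q7}
Sat((a ∨ r) → A[¬a U p]) = {q0, q2, q3, q5, q7}
EG ((a ∨ r) → A[¬a U p]): greatest fixpoint, start Z0 = {q0, q2, q3, q5, q7}, keep only states in Sat with some successor in Z. Already a fixed point.
Sat(EG ((a ∨ r) → A[¬a U p])) = {q0, q2, q3, q5, q7}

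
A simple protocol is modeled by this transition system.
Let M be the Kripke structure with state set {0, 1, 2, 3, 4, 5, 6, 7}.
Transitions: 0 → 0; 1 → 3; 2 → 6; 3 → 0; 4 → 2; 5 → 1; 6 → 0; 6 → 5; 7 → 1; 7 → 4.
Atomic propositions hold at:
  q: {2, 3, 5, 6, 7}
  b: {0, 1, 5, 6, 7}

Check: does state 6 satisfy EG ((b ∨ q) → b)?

Yes

Sat(b ∨ q) = {0, 1, 2, 3, 5, 6, 7}
Sat((b ∨ q) → b) = {0, 1, 4, 5, 6, 7}
EG ((b ∨ q) → b): greatest fixpoint, start Z0 = {0, 1, 4, 5, 6, 7}, keep only states in Sat with some successor in Z. Z1 = {0, 5, 6, 7}; Z2 = {0, 6}; fixed.
Sat(EG ((b ∨ q) → b)) = {0, 6}
6 ∈ Sat(EG ((b ∨ q) → b)) = {0, 6}, so the formula holds at 6.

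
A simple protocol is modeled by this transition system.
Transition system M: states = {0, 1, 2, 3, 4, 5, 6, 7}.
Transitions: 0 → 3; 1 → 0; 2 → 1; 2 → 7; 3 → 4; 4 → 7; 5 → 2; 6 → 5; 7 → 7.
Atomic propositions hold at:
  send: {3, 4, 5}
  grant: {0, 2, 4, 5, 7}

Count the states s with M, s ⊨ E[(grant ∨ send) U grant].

6

Sat(grant ∨ send) = {0, 2, 3, 4, 5, 7}
E[(grant ∨ send) U grant]: least fixpoint, start Z0 = Sat(grant) = {0, 2, 4, 5, 7}, add states in Sat(grant ∨ send) with some successor in Z. Z1 = {0, 2, 3, 4, 5, 7}; fixed.
Sat(E[(grant ∨ send) U grant]) = {0, 2, 3, 4, 5, 7}
|Sat(E[(grant ∨ send) U grant])| = |{0, 2, 3, 4, 5, 7}| = 6.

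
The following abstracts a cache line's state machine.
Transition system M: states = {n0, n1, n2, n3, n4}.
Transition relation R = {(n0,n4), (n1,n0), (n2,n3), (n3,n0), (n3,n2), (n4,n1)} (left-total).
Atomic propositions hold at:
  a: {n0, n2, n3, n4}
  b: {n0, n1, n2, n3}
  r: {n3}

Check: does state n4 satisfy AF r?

No

AF r: least fixpoint, start Z0 = {n3}, add states with every successor in Z. Z1 = {n2, n3}; fixed.
Sat(AF r) = {n2, n3}
n4 ∉ Sat(AF r) = {n2, n3}, so the formula does not hold at n4.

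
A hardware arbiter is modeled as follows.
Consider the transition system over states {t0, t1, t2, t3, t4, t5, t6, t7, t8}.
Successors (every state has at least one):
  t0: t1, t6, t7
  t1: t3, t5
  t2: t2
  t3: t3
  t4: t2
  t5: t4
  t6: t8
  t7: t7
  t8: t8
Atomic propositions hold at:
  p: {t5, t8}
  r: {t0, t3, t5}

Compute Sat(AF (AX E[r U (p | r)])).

Sat(p | r) = {t0, t3, t5, t8}
E[r U (p | r)]: least fixpoint, start Z0 = Sat((p | r)) = {t0, t3, t5, t8}, add states in Sat(r) with some successor in Z. Already a fixed point.
Sat(E[r U (p | r)]) = {t0, t3, t5, t8}
Sat(AX E[r U (p | r)]) = {s : every successor in {t0, t3, t5, t8}} = {t1, t3, t6, t8}
AF (AX E[r U (p | r)]): least fixpoint, start Z0 = {t1, t3, t6, t8}, add states with every successor in Z. Already a fixed point.
Sat(AF (AX E[r U (p | r)])) = {t1, t3, t6, t8}

{t1, t3, t6, t8}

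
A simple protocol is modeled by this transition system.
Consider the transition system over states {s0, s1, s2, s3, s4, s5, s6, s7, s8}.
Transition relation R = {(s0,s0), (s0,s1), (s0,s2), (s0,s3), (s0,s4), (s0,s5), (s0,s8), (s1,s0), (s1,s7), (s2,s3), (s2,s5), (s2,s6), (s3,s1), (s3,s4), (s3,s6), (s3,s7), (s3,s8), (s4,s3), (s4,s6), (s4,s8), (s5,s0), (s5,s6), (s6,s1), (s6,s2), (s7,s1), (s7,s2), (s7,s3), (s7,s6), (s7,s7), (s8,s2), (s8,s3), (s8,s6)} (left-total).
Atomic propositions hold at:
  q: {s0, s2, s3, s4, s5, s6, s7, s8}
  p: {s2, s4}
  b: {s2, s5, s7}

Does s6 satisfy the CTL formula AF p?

AF p: least fixpoint, start Z0 = {s2, s4}, add states with every successor in Z. Already a fixed point.
Sat(AF p) = {s2, s4}
s6 ∉ Sat(AF p) = {s2, s4}, so the formula does not hold at s6.

No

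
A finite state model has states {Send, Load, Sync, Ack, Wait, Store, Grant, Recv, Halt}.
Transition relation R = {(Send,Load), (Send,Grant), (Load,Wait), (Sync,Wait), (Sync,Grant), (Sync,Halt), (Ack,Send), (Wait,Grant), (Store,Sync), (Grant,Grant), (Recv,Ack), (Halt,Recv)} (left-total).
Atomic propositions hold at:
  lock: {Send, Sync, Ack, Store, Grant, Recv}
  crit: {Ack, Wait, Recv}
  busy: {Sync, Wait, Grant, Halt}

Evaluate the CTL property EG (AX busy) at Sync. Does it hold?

Yes

Sat(AX busy) = {s : every successor in {Sync, Wait, Grant, Halt}} = {Load, Sync, Wait, Store, Grant}
EG (AX busy): greatest fixpoint, start Z0 = {Load, Sync, Wait, Store, Grant}, keep only states in Sat with some successor in Z. Already a fixed point.
Sat(EG (AX busy)) = {Load, Sync, Wait, Store, Grant}
Sync ∈ Sat(EG (AX busy)) = {Load, Sync, Wait, Store, Grant}, so the formula holds at Sync.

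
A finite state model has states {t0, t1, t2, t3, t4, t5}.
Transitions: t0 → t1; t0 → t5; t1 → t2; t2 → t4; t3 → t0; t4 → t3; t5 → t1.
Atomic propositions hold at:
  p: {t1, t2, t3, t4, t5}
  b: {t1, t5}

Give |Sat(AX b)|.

2

Sat(AX b) = {s : every successor in {t1, t5}} = {t0, t5}
|Sat(AX b)| = |{t0, t5}| = 2.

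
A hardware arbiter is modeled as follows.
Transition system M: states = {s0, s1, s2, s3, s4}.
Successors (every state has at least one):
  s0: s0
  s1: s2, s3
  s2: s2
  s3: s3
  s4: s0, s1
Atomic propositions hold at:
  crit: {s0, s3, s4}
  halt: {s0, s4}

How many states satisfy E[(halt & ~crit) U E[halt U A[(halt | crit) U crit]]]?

3

Sat(~crit) = {s1, s2}
Sat(halt & ~crit) = ∅
Sat(halt | crit) = {s0, s3, s4}
A[(halt | crit) U crit]: least fixpoint, start Z0 = Sat(crit) = {s0, s3, s4}, add states in Sat(halt | crit) with every successor in Z. Already a fixed point.
Sat(A[(halt | crit) U crit]) = {s0, s3, s4}
E[halt U A[(halt | crit) U crit]]: least fixpoint, start Z0 = Sat(A[(halt | crit) U crit]) = {s0, s3, s4}, add states in Sat(halt) with some successor in Z. Already a fixed point.
Sat(E[halt U A[(halt | crit) U crit]]) = {s0, s3, s4}
E[(halt & ~crit) U E[halt U A[(halt | crit) U crit]]]: least fixpoint, start Z0 = Sat(E[halt U A[(halt | crit) U crit]]) = {s0, s3, s4}, add states in Sat(halt & ~crit) with some successor in Z. Already a fixed point.
Sat(E[(halt & ~crit) U E[halt U A[(halt | crit) U crit]]]) = {s0, s3, s4}
|Sat(E[(halt & ~crit) U E[halt U A[(halt | crit) U crit]]])| = |{s0, s3, s4}| = 3.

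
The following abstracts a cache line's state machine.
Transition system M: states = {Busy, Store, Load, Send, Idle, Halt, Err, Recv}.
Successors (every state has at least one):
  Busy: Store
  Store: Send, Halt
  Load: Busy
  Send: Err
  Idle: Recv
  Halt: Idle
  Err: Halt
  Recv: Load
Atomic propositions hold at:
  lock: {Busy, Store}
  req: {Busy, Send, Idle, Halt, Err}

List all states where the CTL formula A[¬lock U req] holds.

Sat(¬lock) = {Load, Send, Idle, Halt, Err, Recv}
A[¬lock U req]: least fixpoint, start Z0 = Sat(req) = {Busy, Send, Idle, Halt, Err}, add states in Sat(¬lock) with every successor in Z. Z1 = {Busy, Load, Send, Idle, Halt, Err}; Z2 = {Busy, Load, Send, Idle, Halt, Err, Recv}; fixed.
Sat(A[¬lock U req]) = {Busy, Load, Send, Idle, Halt, Err, Recv}

{Busy, Load, Send, Idle, Halt, Err, Recv}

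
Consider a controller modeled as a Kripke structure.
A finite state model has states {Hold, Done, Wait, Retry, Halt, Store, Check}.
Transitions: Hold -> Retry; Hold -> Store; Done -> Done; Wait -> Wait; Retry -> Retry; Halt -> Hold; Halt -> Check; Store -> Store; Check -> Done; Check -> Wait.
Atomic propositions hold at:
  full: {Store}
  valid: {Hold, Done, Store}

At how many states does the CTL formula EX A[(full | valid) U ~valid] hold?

Sat(full | valid) = {Hold, Done, Store}
Sat(~valid) = {Wait, Retry, Halt, Check}
A[(full | valid) U ~valid]: least fixpoint, start Z0 = Sat(~valid) = {Wait, Retry, Halt, Check}, add states in Sat(full | valid) with every successor in Z. Already a fixed point.
Sat(A[(full | valid) U ~valid]) = {Wait, Retry, Halt, Check}
Sat(EX A[(full | valid) U ~valid]) = {s : some successor in {Wait, Retry, Halt, Check}} = {Hold, Wait, Retry, Halt, Check}
|Sat(EX A[(full | valid) U ~valid])| = |{Hold, Wait, Retry, Halt, Check}| = 5.

5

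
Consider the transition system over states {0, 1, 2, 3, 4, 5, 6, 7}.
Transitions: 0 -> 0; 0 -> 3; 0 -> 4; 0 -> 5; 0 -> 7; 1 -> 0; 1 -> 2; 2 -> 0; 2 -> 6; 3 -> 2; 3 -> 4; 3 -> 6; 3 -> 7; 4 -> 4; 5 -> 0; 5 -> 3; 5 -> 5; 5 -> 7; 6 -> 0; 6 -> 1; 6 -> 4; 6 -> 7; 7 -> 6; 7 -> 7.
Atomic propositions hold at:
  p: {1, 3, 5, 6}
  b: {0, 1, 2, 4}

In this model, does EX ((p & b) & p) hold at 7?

No

Sat(p & b) = {1}
Sat((p & b) & p) = {1}
Sat(EX ((p & b) & p)) = {s : some successor in {1}} = {6}
7 ∉ Sat(EX ((p & b) & p)) = {6}, so the formula does not hold at 7.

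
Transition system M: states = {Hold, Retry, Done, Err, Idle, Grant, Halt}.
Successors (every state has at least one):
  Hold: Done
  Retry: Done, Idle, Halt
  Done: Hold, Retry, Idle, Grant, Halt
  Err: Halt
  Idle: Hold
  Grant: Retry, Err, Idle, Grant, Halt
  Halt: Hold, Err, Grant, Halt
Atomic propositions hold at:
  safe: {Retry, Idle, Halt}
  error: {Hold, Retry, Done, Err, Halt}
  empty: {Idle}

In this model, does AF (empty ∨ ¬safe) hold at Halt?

No

Sat(¬safe) = {Hold, Done, Err, Grant}
Sat(empty ∨ ¬safe) = {Hold, Done, Err, Idle, Grant}
AF (empty ∨ ¬safe): least fixpoint, start Z0 = {Hold, Done, Err, Idle, Grant}, add states with every successor in Z. Already a fixed point.
Sat(AF (empty ∨ ¬safe)) = {Hold, Done, Err, Idle, Grant}
Halt ∉ Sat(AF (empty ∨ ¬safe)) = {Hold, Done, Err, Idle, Grant}, so the formula does not hold at Halt.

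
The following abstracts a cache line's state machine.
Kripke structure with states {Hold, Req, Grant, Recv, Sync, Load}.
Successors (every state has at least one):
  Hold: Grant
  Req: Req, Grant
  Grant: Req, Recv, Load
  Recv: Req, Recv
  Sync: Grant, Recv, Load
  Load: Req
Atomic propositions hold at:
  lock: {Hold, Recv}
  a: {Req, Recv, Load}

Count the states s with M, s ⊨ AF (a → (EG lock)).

EG lock: greatest fixpoint, start Z0 = {Hold, Recv}, keep only states in Sat with some successor in Z. Z1 = {Recv}; fixed.
Sat(EG lock) = {Recv}
Sat(a → (EG lock)) = {Hold, Grant, Recv, Sync}
AF (a → (EG lock)): least fixpoint, start Z0 = {Hold, Grant, Recv, Sync}, add states with every successor in Z. Already a fixed point.
Sat(AF (a → (EG lock))) = {Hold, Grant, Recv, Sync}
|Sat(AF (a → (EG lock)))| = |{Hold, Grant, Recv, Sync}| = 4.

4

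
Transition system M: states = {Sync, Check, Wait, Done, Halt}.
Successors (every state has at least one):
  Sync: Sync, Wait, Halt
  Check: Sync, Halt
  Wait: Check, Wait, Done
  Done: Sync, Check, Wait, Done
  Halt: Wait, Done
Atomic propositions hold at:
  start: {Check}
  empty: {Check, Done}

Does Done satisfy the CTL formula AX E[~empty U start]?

No

Sat(~empty) = {Sync, Wait, Halt}
E[~empty U start]: least fixpoint, start Z0 = Sat(start) = {Check}, add states in Sat(~empty) with some successor in Z. Z1 = {Check, Wait}; Z2 = {Sync, Check, Wait, Halt}; fixed.
Sat(E[~empty U start]) = {Sync, Check, Wait, Halt}
Sat(AX E[~empty U start]) = {s : every successor in {Sync, Check, Wait, Halt}} = {Sync, Check}
Done ∉ Sat(AX E[~empty U start]) = {Sync, Check}, so the formula does not hold at Done.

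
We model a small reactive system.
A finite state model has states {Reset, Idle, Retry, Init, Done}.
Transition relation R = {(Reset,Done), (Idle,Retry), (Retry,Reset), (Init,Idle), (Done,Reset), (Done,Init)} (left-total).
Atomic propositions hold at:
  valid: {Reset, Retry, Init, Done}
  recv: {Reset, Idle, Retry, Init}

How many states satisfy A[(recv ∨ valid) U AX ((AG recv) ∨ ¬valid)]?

Sat(recv ∨ valid) = {Reset, Idle, Retry, Init, Done}
AG recv: greatest fixpoint, start Z0 = {Reset, Idle, Retry, Init}, keep only states in Sat with every successor in Z. Z1 = {Idle, Retry, Init}; Z2 = {Idle, Init}; Z3 = {Init}; Z4 = ∅; fixed.
Sat(AG recv) = ∅
Sat(¬valid) = {Idle}
Sat((AG recv) ∨ ¬valid) = {Idle}
Sat(AX ((AG recv) ∨ ¬valid)) = {s : every successor in {Idle}} = {Init}
A[(recv ∨ valid) U AX ((AG recv) ∨ ¬valid)]: least fixpoint, start Z0 = Sat(AX ((AG recv) ∨ ¬valid)) = {Init}, add states in Sat(recv ∨ valid) with every successor in Z. Already a fixed point.
Sat(A[(recv ∨ valid) U AX ((AG recv) ∨ ¬valid)]) = {Init}
|Sat(A[(recv ∨ valid) U AX ((AG recv) ∨ ¬valid)])| = |{Init}| = 1.

1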